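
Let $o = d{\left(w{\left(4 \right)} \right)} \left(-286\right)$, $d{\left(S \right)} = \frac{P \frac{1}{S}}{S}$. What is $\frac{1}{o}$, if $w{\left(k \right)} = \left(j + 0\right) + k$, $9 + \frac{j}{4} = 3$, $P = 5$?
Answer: $- \frac{40}{143} \approx -0.27972$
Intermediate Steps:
$j = -24$ ($j = -36 + 4 \cdot 3 = -36 + 12 = -24$)
$w{\left(k \right)} = -24 + k$ ($w{\left(k \right)} = \left(-24 + 0\right) + k = -24 + k$)
$d{\left(S \right)} = \frac{5}{S^{2}}$ ($d{\left(S \right)} = \frac{5 \frac{1}{S}}{S} = \frac{5}{S^{2}}$)
$o = - \frac{143}{40}$ ($o = \frac{5}{\left(-24 + 4\right)^{2}} \left(-286\right) = \frac{5}{400} \left(-286\right) = 5 \cdot \frac{1}{400} \left(-286\right) = \frac{1}{80} \left(-286\right) = - \frac{143}{40} \approx -3.575$)
$\frac{1}{o} = \frac{1}{- \frac{143}{40}} = - \frac{40}{143}$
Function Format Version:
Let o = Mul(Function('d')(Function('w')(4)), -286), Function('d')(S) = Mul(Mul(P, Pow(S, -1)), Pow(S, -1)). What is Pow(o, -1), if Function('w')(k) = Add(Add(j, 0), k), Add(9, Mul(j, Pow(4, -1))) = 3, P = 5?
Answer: Rational(-40, 143) ≈ -0.27972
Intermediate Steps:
j = -24 (j = Add(-36, Mul(4, 3)) = Add(-36, 12) = -24)
Function('w')(k) = Add(-24, k) (Function('w')(k) = Add(Add(-24, 0), k) = Add(-24, k))
Function('d')(S) = Mul(5, Pow(S, -2)) (Function('d')(S) = Mul(Mul(5, Pow(S, -1)), Pow(S, -1)) = Mul(5, Pow(S, -2)))
o = Rational(-143, 40) (o = Mul(Mul(5, Pow(Add(-24, 4), -2)), -286) = Mul(Mul(5, Pow(-20, -2)), -286) = Mul(Mul(5, Rational(1, 400)), -286) = Mul(Rational(1, 80), -286) = Rational(-143, 40) ≈ -3.5750)
Pow(o, -1) = Pow(Rational(-143, 40), -1) = Rational(-40, 143)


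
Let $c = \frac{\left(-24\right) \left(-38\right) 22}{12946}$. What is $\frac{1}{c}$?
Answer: $\frac{6473}{10032} \approx 0.64524$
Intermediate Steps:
$c = \frac{10032}{6473}$ ($c = 912 \cdot 22 \cdot \frac{1}{12946} = 20064 \cdot \frac{1}{12946} = \frac{10032}{6473} \approx 1.5498$)
$\frac{1}{c} = \frac{1}{\frac{10032}{6473}} = \frac{6473}{10032}$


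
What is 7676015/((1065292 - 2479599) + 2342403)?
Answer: 7676015/928096 ≈ 8.2707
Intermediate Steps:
7676015/((1065292 - 2479599) + 2342403) = 7676015/(-1414307 + 2342403) = 7676015/928096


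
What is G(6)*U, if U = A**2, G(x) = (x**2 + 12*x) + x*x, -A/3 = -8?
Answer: 82944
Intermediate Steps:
A = 24 (A = -3*(-8) = 24)
G(x) = 2*x**2 + 12*x (G(x) = (x**2 + 12*x) + x**2 = 2*x**2 + 12*x)
U = 576 (U = 24**2 = 576)
G(6)*U = (2*6*(6 + 6))*576 = (2*6*12)*576 = 144*576 = 82944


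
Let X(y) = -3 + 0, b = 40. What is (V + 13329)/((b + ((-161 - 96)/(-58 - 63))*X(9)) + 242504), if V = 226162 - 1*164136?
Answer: 9117955/29347053 ≈ 0.31069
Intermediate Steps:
X(y) = -3
V = 62026 (V = 226162 - 164136 = 62026)
(V + 13329)/((b + ((-161 - 96)/(-58 - 63))*X(9)) + 242504) = (62026 + 13329)/((40 + ((-161 - 96)/(-58 - 63))*(-3)) + 242504) = 75355/((40 - 257/(-121)*(-3)) + 242504) = 75355/((40 - 257*(-1/121)*(-3)) + 242504) = 75355/((40 + (257/121)*(-3)) + 242504) = 75355/((40 - 771/121) + 242504) = 75355/(4069/121 + 242504) = 75355/(29347053/121) = 75355*(121/29347053) = 9117955/29347053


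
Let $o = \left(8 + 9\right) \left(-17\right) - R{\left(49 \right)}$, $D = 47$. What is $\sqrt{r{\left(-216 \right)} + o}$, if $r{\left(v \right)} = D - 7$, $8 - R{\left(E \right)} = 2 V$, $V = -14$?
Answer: $i \sqrt{285} \approx 16.882 i$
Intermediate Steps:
$R{\left(E \right)} = 36$ ($R{\left(E \right)} = 8 - 2 \left(-14\right) = 8 - -28 = 8 + 28 = 36$)
$r{\left(v \right)} = 40$ ($r{\left(v \right)} = 47 - 7 = 40$)
$o = -325$ ($o = \left(8 + 9\right) \left(-17\right) - 36 = 17 \left(-17\right) - 36 = -289 - 36 = -325$)
$\sqrt{r{\left(-216 \right)} + o} = \sqrt{40 - 325} = \sqrt{-285} = i \sqrt{285}$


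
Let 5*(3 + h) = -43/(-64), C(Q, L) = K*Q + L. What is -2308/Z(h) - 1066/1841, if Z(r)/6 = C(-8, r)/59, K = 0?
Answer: 5729698822/723513 ≈ 7919.3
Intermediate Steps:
C(Q, L) = L (C(Q, L) = 0*Q + L = 0 + L = L)
h = -917/320 (h = -3 + (-43/(-64))/5 = -3 + (-43*(-1/64))/5 = -3 + (⅕)*(43/64) = -3 + 43/320 = -917/320 ≈ -2.8656)
Z(r) = 6*r/59 (Z(r) = 6*(r/59) = 6*r/59)
-2308/Z(h) - 1066/1841 = -2308/((6/59)*(-917/320)) - 1066/1841 = -2308/(-2751/9440) - 1066*1/1841 = -2308*(-9440/2751) - 1066/1841 = 21787520/2751 - 1066/1841 = 5729698822/723513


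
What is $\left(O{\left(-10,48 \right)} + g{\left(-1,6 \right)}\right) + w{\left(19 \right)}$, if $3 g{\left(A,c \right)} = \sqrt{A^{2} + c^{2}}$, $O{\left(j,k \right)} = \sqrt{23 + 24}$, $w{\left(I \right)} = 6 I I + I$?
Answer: $2185 + \sqrt{47} + \frac{\sqrt{37}}{3} \approx 2193.9$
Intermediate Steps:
$w{\left(I \right)} = I + 6 I^{2}$ ($w{\left(I \right)} = 6 I^{2} + I = I + 6 I^{2}$)
$O{\left(j,k \right)} = \sqrt{47}$
$g{\left(A,c \right)} = \frac{\sqrt{A^{2} + c^{2}}}{3}$
$\left(O{\left(-10,48 \right)} + g{\left(-1,6 \right)}\right) + w{\left(19 \right)} = \left(\sqrt{47} + \frac{\sqrt{\left(-1\right)^{2} + 6^{2}}}{3}\right) + 19 \left(1 + 6 \cdot 19\right) = \left(\sqrt{47} + \frac{\sqrt{1 + 36}}{3}\right) + 19 \left(1 + 114\right) = \left(\sqrt{47} + \frac{\sqrt{37}}{3}\right) + 19 \cdot 115 = \left(\sqrt{47} + \frac{\sqrt{37}}{3}\right) + 2185 = 2185 + \sqrt{47} + \frac{\sqrt{37}}{3}$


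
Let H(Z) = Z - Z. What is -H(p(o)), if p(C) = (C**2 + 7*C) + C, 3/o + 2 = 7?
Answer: 0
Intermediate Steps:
o = 3/5 (o = 3/(-2 + 7) = 3/5 ≈ 0.60000)
p(C) = C**2 + 8*C
H(Z) = 0
-H(p(o)) = -1*0 = 0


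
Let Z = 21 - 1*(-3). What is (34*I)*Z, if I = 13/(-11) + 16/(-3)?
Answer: -58480/11 ≈ -5316.4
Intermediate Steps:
I = -215/33 (I = 13*(-1/11) + 16*(-1/3) = -13/11 - 16/3 = -215/33 ≈ -6.5152)
Z = 24 (Z = 21 + 3 = 24)
(34*I)*Z = (34*(-215/33))*24 = -7310/33*24 = -58480/11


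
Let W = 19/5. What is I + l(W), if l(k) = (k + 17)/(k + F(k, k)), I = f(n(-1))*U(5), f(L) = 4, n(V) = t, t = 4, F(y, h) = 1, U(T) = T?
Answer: 73/3 ≈ 24.333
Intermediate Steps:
n(V) = 4
W = 19/5 (W = 19*(⅕) = 19/5 ≈ 3.8000)
I = 20 (I = 4*5 = 20)
l(k) = (17 + k)/(1 + k) (l(k) = (k + 17)/(k + 1) = (17 + k)/(1 + k))
I + l(W) = 20 + (17 + 19/5)/(1 + 19/5) = 20 + (104/5)/(24/5) = 20 + (5/24)*(104/5) = 20 + 13/3 = 73/3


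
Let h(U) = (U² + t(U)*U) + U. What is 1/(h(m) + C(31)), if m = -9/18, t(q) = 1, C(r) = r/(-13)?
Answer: -52/163 ≈ -0.31902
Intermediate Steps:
C(r) = -r/13 (C(r) = r*(-1/13) = -r/13)
m = -½ (m = -9*1/18 = -½ ≈ -0.50000)
h(U) = U² + 2*U (h(U) = (U² + 1*U) + U = (U² + U) + U = (U + U²) + U = U² + 2*U)
1/(h(m) + C(31)) = 1/(-(2 - ½)/2 - 1/13*31) = 1/(-½*3/2 - 31/13) = 1/(-¾ - 31/13) = 1/(-163/52) = -52/163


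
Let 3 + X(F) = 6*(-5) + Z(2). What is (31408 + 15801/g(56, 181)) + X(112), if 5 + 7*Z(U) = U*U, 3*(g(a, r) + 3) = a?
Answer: 10654149/329 ≈ 32383.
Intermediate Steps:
g(a, r) = -3 + a/3
Z(U) = -5/7 + U**2/7 (Z(U) = -5/7 + (U*U)/7 = -5/7 + U**2/7)
X(F) = -232/7 (X(F) = -3 + (6*(-5) + (-5/7 + (1/7)*2**2)) = -3 + (-30 + (-5/7 + (1/7)*4)) = -3 + (-30 + (-5/7 + 4/7)) = -3 + (-30 - 1/7) = -3 - 211/7 = -232/7)
(31408 + 15801/g(56, 181)) + X(112) = (31408 + 15801/(-3 + (1/3)*56)) - 232/7 = (31408 + 15801/(-3 + 56/3)) - 232/7 = (31408 + 15801/(47/3)) - 232/7 = (31408 + 15801*(3/47)) - 232/7 = (31408 + 47403/47) - 232/7 = 1523579/47 - 232/7 = 10654149/329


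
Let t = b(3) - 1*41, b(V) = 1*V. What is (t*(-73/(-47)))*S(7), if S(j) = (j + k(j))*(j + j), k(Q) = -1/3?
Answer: -776720/141 ≈ -5508.7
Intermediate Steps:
k(Q) = -⅓ (k(Q) = -1*⅓ = -⅓)
b(V) = V
S(j) = 2*j*(-⅓ + j) (S(j) = (j - ⅓)*(j + j) = (-⅓ + j)*(2*j) = 2*j*(-⅓ + j))
t = -38 (t = 3 - 1*41 = 3 - 41 = -38)
(t*(-73/(-47)))*S(7) = (-(-2774)/(-47))*((⅔)*7*(-1 + 3*7)) = (-(-2774)*(-1)/47)*((⅔)*7*(-1 + 21)) = (-38*73/47)*((⅔)*7*20) = -2774/47*280/3 = -776720/141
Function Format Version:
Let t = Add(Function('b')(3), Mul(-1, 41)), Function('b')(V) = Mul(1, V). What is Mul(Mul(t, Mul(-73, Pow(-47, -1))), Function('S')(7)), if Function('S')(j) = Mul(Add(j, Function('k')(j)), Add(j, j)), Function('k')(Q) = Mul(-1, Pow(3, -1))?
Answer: Rational(-776720, 141) ≈ -5508.7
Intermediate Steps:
Function('k')(Q) = Rational(-1, 3) (Function('k')(Q) = Mul(-1, Rational(1, 3)) = Rational(-1, 3))
Function('b')(V) = V
Function('S')(j) = Mul(2, j, Add(Rational(-1, 3), j)) (Function('S')(j) = Mul(Add(j, Rational(-1, 3)), Add(j, j)) = Mul(Add(Rational(-1, 3), j), Mul(2, j)) = Mul(2, j, Add(Rational(-1, 3), j)))
t = -38 (t = Add(3, Mul(-1, 41)) = Add(3, -41) = -38)
Mul(Mul(t, Mul(-73, Pow(-47, -1))), Function('S')(7)) = Mul(Mul(-38, Mul(-73, Pow(-47, -1))), Mul(Rational(2, 3), 7, Add(-1, Mul(3, 7)))) = Mul(Mul(-38, Mul(-73, Rational(-1, 47))), Mul(Rational(2, 3), 7, Add(-1, 21))) = Mul(Mul(-38, Rational(73, 47)), Mul(Rational(2, 3), 7, 20)) = Mul(Rational(-2774, 47), Rational(280, 3)) = Rational(-776720, 141)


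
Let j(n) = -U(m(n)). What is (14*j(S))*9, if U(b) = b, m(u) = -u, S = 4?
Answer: 504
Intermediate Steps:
j(n) = n (j(n) = -(-1)*n = n)
(14*j(S))*9 = (14*4)*9 = 56*9 = 504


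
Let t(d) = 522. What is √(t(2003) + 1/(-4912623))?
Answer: √1399764154381635/1637541 ≈ 22.847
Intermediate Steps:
√(t(2003) + 1/(-4912623)) = √(522 + 1/(-4912623)) = √(522 - 1/4912623) = √(2564389205/4912623) = √1399764154381635/1637541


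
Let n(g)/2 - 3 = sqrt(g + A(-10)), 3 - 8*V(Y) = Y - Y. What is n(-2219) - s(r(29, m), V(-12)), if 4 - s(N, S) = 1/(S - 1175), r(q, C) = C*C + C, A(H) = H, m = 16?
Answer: 18786/9397 + 2*I*sqrt(2229) ≈ 1.9991 + 94.425*I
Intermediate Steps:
V(Y) = 3/8 (V(Y) = 3/8 - (Y - Y)/8 = 3/8 - 1/8*0 = 3/8 + 0 = 3/8)
n(g) = 6 + 2*sqrt(-10 + g) (n(g) = 6 + 2*sqrt(g - 10) = 6 + 2*sqrt(-10 + g))
r(q, C) = C + C**2 (r(q, C) = C**2 + C = C + C**2)
s(N, S) = 4 - 1/(-1175 + S) (s(N, S) = 4 - 1/(S - 1175) = 4 - 1/(-1175 + S))
n(-2219) - s(r(29, m), V(-12)) = (6 + 2*sqrt(-10 - 2219)) - (-4701 + 4*(3/8))/(-1175 + 3/8) = (6 + 2*sqrt(-2229)) - (-4701 + 3/2)/(-9397/8) = (6 + 2*(I*sqrt(2229))) - (-8)*(-9399)/(9397*2) = (6 + 2*I*sqrt(2229)) - 1*37596/9397 = (6 + 2*I*sqrt(2229)) - 37596/9397 = 18786/9397 + 2*I*sqrt(2229)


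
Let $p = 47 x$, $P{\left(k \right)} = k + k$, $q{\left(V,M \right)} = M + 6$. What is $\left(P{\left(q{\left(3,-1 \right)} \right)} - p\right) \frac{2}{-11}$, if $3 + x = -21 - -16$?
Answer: $- \frac{772}{11} \approx -70.182$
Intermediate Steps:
$q{\left(V,M \right)} = 6 + M$
$x = -8$ ($x = -3 - 5 = -8$)
$P{\left(k \right)} = 2 k$
$p = -376$ ($p = 47 \left(-8\right) = -376$)
$\left(P{\left(q{\left(3,-1 \right)} \right)} - p\right) \frac{2}{-11} = \left(2 \left(6 - 1\right) - -376\right) \frac{2}{-11} = \left(2 \cdot 5 + 376\right) 2 \left(- \frac{1}{11}\right) = \left(10 + 376\right) \left(- \frac{2}{11}\right) = 386 \left(- \frac{2}{11}\right) = - \frac{772}{11}$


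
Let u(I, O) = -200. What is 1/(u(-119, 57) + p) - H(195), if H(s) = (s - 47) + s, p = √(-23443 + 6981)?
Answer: -9683333/28231 - I*√16462/56462 ≈ -343.0 - 0.0022724*I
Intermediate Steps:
p = I*√16462 (p = √(-16462) = I*√16462 ≈ 128.3*I)
H(s) = -47 + 2*s (H(s) = (-47 + s) + s = -47 + 2*s)
1/(u(-119, 57) + p) - H(195) = 1/(-200 + I*√16462) - (-47 + 2*195) = 1/(-200 + I*√16462) - (-47 + 390) = 1/(-200 + I*√16462) - 1*343 = 1/(-200 + I*√16462) - 343 = -343 + 1/(-200 + I*√16462)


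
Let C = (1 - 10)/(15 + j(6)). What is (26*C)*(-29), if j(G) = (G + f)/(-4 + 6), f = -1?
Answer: 13572/35 ≈ 387.77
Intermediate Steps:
j(G) = -1/2 + G/2 (j(G) = (G - 1)/(-4 + 6) = (-1 + G)/2 = (-1 + G)*(1/2) = -1/2 + G/2)
C = -18/35 (C = (1 - 10)/(15 + (-1/2 + (1/2)*6)) = -9/(15 + (-1/2 + 3)) = -9/(15 + 5/2) = -9/35/2 = -9*2/35 = -18/35 ≈ -0.51429)
(26*C)*(-29) = (26*(-18/35))*(-29) = -468/35*(-29) = 13572/35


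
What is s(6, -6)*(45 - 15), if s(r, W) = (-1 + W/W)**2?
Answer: 0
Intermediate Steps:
s(r, W) = 0 (s(r, W) = (-1 + 1)**2 = 0**2 = 0)
s(6, -6)*(45 - 15) = 0*(45 - 15) = 0*30 = 0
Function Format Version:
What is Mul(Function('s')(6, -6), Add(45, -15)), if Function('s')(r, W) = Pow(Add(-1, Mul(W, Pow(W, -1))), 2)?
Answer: 0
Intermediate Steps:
Function('s')(r, W) = 0 (Function('s')(r, W) = Pow(Add(-1, 1), 2) = Pow(0, 2) = 0)
Mul(Function('s')(6, -6), Add(45, -15)) = Mul(0, Add(45, -15)) = Mul(0, 30) = 0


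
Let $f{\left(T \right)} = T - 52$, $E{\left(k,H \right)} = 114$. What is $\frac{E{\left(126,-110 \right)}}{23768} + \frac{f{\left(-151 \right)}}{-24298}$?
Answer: $\frac{1898719}{144378716} \approx 0.013151$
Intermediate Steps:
$f{\left(T \right)} = -52 + T$
$\frac{E{\left(126,-110 \right)}}{23768} + \frac{f{\left(-151 \right)}}{-24298} = \frac{114}{23768} + \frac{-52 - 151}{-24298} = 114 \cdot \frac{1}{23768} - - \frac{203}{24298} = \frac{57}{11884} + \frac{203}{24298} = \frac{1898719}{144378716}$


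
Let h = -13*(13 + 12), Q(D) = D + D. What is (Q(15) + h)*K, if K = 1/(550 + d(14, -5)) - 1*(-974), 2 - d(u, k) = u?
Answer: -154583835/538 ≈ -2.8733e+5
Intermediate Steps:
d(u, k) = 2 - u
K = 524013/538 (K = 1/(550 + (2 - 1*14)) - 1*(-974) = 1/(550 + (2 - 14)) + 974 = 1/(550 - 12) + 974 = 1/538 + 974 = 524013/538 ≈ 974.00)
Q(D) = 2*D
h = -325 (h = -13*25 = -325)
(Q(15) + h)*K = (2*15 - 325)*(524013/538) = (30 - 325)*(524013/538) = -295*524013/538 = -154583835/538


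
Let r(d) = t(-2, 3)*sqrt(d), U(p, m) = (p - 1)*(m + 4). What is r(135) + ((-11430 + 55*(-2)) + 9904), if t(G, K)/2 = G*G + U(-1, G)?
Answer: -1636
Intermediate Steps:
U(p, m) = (-1 + p)*(4 + m)
t(G, K) = -16 - 4*G + 2*G**2 (t(G, K) = 2*(G*G + (-4 - G + 4*(-1) + G*(-1))) = 2*(G**2 + (-4 - G - 4 - G)) = 2*(G**2 + (-8 - 2*G)) = 2*(-8 + G**2 - 2*G) = -16 - 4*G + 2*G**2)
r(d) = 0 (r(d) = (-16 - 4*(-2) + 2*(-2)**2)*sqrt(d) = (-16 + 8 + 2*4)*sqrt(d) = (-16 + 8 + 8)*sqrt(d) = 0*sqrt(d) = 0)
r(135) + ((-11430 + 55*(-2)) + 9904) = 0 + ((-11430 + 55*(-2)) + 9904) = 0 + ((-11430 - 110) + 9904) = 0 + (-11540 + 9904) = 0 - 1636 = -1636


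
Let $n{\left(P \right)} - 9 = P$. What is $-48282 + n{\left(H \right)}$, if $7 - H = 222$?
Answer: $-48488$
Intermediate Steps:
$H = -215$ ($H = 7 - 222 = -215$)
$n{\left(P \right)} = 9 + P$
$-48282 + n{\left(H \right)} = -48282 + \left(9 - 215\right) = -48282 - 206 = -48488$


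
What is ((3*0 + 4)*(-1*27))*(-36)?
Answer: 3888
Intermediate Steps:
((3*0 + 4)*(-1*27))*(-36) = ((0 + 4)*(-27))*(-36) = (4*(-27))*(-36) = -108*(-36) = 3888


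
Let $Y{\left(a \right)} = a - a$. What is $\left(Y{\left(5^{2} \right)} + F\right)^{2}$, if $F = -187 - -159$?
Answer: $784$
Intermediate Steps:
$F = -28$ ($F = -187 + 159 = -28$)
$Y{\left(a \right)} = 0$
$\left(Y{\left(5^{2} \right)} + F\right)^{2} = \left(0 - 28\right)^{2} = \left(-28\right)^{2} = 784$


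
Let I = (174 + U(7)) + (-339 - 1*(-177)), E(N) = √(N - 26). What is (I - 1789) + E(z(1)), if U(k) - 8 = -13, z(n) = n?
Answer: -1782 + 5*I ≈ -1782.0 + 5.0*I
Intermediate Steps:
U(k) = -5 (U(k) = 8 - 13 = -5)
E(N) = √(-26 + N)
I = 7 (I = (174 - 5) + (-339 - 1*(-177)) = 169 + (-339 + 177) = 169 - 162 = 7)
(I - 1789) + E(z(1)) = (7 - 1789) + √(-26 + 1) = -1782 + √(-25) = -1782 + 5*I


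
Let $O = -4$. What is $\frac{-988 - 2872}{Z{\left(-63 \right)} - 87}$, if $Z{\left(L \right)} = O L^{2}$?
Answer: $\frac{3860}{15963} \approx 0.24181$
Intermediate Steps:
$Z{\left(L \right)} = - 4 L^{2}$
$\frac{-988 - 2872}{Z{\left(-63 \right)} - 87} = \frac{-988 - 2872}{- 4 \left(-63\right)^{2} - 87} = - \frac{3860}{\left(-4\right) 3969 - 87} = - \frac{3860}{-15876 - 87} = - \frac{3860}{-15963} = \left(-3860\right) \left(- \frac{1}{15963}\right) = \frac{3860}{15963}$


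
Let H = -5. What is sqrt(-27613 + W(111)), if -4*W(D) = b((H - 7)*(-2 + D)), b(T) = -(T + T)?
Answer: I*sqrt(28267) ≈ 168.13*I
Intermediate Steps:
b(T) = -2*T
W(D) = 12 - 6*D (W(D) = -(-1)*(-5 - 7)*(-2 + D)/2 = -(-1)*(-12*(-2 + D))/2 = -(-1)*(24 - 12*D)/2 = -(-48 + 24*D)/4 = 12 - 6*D)
sqrt(-27613 + W(111)) = sqrt(-27613 + (12 - 6*111)) = sqrt(-27613 + (12 - 666)) = sqrt(-27613 - 654) = sqrt(-28267) = I*sqrt(28267)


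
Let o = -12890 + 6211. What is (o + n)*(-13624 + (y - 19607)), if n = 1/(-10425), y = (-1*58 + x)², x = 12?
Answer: 433298628448/2085 ≈ 2.0782e+8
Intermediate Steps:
y = 2116 (y = (-1*58 + 12)² = (-58 + 12)² = (-46)² = 2116)
o = -6679
n = -1/10425 ≈ -9.5923e-5
(o + n)*(-13624 + (y - 19607)) = (-6679 - 1/10425)*(-13624 + (2116 - 19607)) = -69628576*(-13624 - 17491)/10425 = -69628576/10425*(-31115) = 433298628448/2085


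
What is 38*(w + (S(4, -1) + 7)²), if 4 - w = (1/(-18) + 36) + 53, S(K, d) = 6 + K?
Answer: 69787/9 ≈ 7754.1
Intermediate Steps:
w = -1529/18 (w = 4 - ((1/(-18) + 36) + 53) = 4 - ((-1/18 + 36) + 53) = 4 - (647/18 + 53) = 4 - 1*1601/18 = 4 - 1601/18 = -1529/18 ≈ -84.944)
38*(w + (S(4, -1) + 7)²) = 38*(-1529/18 + ((6 + 4) + 7)²) = 38*(-1529/18 + (10 + 7)²) = 38*(-1529/18 + 17²) = 38*(-1529/18 + 289) = 38*(3673/18) = 69787/9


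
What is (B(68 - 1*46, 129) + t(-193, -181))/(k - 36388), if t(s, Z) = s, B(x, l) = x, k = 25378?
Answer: 57/3670 ≈ 0.015531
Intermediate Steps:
(B(68 - 1*46, 129) + t(-193, -181))/(k - 36388) = ((68 - 1*46) - 193)/(25378 - 36388) = ((68 - 46) - 193)/(-11010) = (22 - 193)*(-1/11010) = -171*(-1/11010) = 57/3670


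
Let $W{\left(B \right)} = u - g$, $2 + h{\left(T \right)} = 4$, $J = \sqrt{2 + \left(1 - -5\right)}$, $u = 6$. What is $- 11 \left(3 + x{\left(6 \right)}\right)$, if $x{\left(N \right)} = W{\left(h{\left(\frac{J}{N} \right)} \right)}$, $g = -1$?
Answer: $-110$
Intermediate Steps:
$J = 2 \sqrt{2}$ ($J = \sqrt{2 + \left(1 + 5\right)} = \sqrt{2 + 6} = \sqrt{8} = 2 \sqrt{2} \approx 2.8284$)
$h{\left(T \right)} = 2$ ($h{\left(T \right)} = -2 + 4 = 2$)
$W{\left(B \right)} = 7$ ($W{\left(B \right)} = 6 - -1 = 6 + 1 = 7$)
$x{\left(N \right)} = 7$
$- 11 \left(3 + x{\left(6 \right)}\right) = - 11 \left(3 + 7\right) = \left(-11\right) 10 = -110$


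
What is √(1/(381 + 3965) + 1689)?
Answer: √31901356670/4346 ≈ 41.097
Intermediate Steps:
√(1/(381 + 3965) + 1689) = √(1/4346 + 1689) = √(7340395/4346) = √31901356670/4346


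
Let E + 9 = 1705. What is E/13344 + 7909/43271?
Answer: 5591416/18044007 ≈ 0.30988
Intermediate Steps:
E = 1696 (E = -9 + 1705 = 1696)
E/13344 + 7909/43271 = 1696/13344 + 7909/43271 = 1696*(1/13344) + 7909*(1/43271) = 53/417 + 7909/43271 = 5591416/18044007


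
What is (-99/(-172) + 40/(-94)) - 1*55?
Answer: -443407/8084 ≈ -54.850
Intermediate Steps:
(-99/(-172) + 40/(-94)) - 1*55 = (-99*(-1/172) + 40*(-1/94)) - 55 = (99/172 - 20/47) - 55 = 1213/8084 - 55 = -443407/8084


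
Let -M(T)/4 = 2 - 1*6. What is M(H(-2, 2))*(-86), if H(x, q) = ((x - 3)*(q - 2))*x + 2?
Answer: -1376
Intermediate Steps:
H(x, q) = 2 + x*(-3 + x)*(-2 + q) (H(x, q) = ((-3 + x)*(-2 + q))*x + 2 = x*(-3 + x)*(-2 + q) + 2 = 2 + x*(-3 + x)*(-2 + q))
M(T) = 16 (M(T) = -4*(2 - 1*6) = -4*(2 - 6) = -4*(-4) = 16)
M(H(-2, 2))*(-86) = 16*(-86) = -1376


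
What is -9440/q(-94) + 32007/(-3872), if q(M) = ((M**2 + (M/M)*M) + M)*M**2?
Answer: -76431585743/9246061088 ≈ -8.2664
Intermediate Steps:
q(M) = M**2*(M**2 + 2*M) (q(M) = ((M**2 + 1*M) + M)*M**2 = ((M**2 + M) + M)*M**2 = ((M + M**2) + M)*M**2 = (M**2 + 2*M)*M**2 = M**2*(M**2 + 2*M))
-9440/q(-94) + 32007/(-3872) = -9440*(-1/(830584*(2 - 94))) + 32007/(-3872) = -9440/((-830584*(-92))) + 32007*(-1/3872) = -9440/76413728 - 32007/3872 = -9440*1/76413728 - 32007/3872 = -295/2387929 - 32007/3872 = -76431585743/9246061088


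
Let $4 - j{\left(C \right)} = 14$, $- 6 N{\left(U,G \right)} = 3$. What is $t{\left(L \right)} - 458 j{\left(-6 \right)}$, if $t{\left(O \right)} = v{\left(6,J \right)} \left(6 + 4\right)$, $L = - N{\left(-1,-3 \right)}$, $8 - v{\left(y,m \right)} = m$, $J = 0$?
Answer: $4660$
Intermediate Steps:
$N{\left(U,G \right)} = - \frac{1}{2}$ ($N{\left(U,G \right)} = \left(- \frac{1}{6}\right) 3 = - \frac{1}{2}$)
$v{\left(y,m \right)} = 8 - m$
$L = \frac{1}{2}$ ($L = \left(-1\right) \left(- \frac{1}{2}\right) = \frac{1}{2} \approx 0.5$)
$j{\left(C \right)} = -10$ ($j{\left(C \right)} = 4 - 14 = -10$)
$t{\left(O \right)} = 80$ ($t{\left(O \right)} = \left(8 - 0\right) \left(6 + 4\right) = \left(8 + 0\right) 10 = 8 \cdot 10 = 80$)
$t{\left(L \right)} - 458 j{\left(-6 \right)} = 80 - -4580 = 80 + 4580 = 4660$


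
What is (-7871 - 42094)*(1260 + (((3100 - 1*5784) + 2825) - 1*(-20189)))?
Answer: -1078744350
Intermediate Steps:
(-7871 - 42094)*(1260 + (((3100 - 1*5784) + 2825) - 1*(-20189))) = -49965*(1260 + (((3100 - 5784) + 2825) + 20189)) = -49965*(1260 + ((-2684 + 2825) + 20189)) = -49965*(1260 + (141 + 20189)) = -49965*(1260 + 20330) = -49965*21590 = -1078744350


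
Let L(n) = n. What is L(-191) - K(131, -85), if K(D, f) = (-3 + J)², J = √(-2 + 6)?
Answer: -192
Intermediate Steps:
J = 2 (J = √4 = 2)
K(D, f) = 1 (K(D, f) = (-3 + 2)² = (-1)² = 1)
L(-191) - K(131, -85) = -191 - 1*1 = -191 - 1 = -192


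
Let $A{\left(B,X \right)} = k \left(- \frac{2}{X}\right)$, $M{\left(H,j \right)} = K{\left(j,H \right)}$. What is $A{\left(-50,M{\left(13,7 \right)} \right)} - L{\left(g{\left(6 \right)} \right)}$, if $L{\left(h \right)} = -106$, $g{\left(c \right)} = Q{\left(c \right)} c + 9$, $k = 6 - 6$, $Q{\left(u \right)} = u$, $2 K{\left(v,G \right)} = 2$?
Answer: $106$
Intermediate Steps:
$K{\left(v,G \right)} = 1$ ($K{\left(v,G \right)} = \frac{1}{2} \cdot 2 = 1$)
$M{\left(H,j \right)} = 1$
$k = 0$ ($k = 6 - 6 = 0$)
$g{\left(c \right)} = 9 + c^{2}$ ($g{\left(c \right)} = c c + 9 = c^{2} + 9 = 9 + c^{2}$)
$A{\left(B,X \right)} = 0$ ($A{\left(B,X \right)} = 0 \left(- \frac{2}{X}\right) = 0$)
$A{\left(-50,M{\left(13,7 \right)} \right)} - L{\left(g{\left(6 \right)} \right)} = 0 - -106 = 0 + 106 = 106$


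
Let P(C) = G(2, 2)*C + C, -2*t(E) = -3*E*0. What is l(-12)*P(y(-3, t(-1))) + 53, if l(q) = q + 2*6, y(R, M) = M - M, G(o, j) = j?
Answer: 53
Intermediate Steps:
t(E) = 0 (t(E) = -(-3*E)*0/2 = -½*0 = 0)
y(R, M) = 0
P(C) = 3*C (P(C) = 2*C + C = 3*C)
l(q) = 12 + q (l(q) = q + 12 = 12 + q)
l(-12)*P(y(-3, t(-1))) + 53 = (12 - 12)*(3*0) + 53 = 0*0 + 53 = 0 + 53 = 53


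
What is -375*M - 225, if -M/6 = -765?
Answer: -1721475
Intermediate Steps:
M = 4590 (M = -6*(-765) = 4590)
-375*M - 225 = -375*4590 - 225 = -1721250 - 225 = -1721475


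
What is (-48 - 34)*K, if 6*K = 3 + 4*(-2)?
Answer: 205/3 ≈ 68.333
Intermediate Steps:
K = -5/6 (K = (3 + 4*(-2))/6 = (3 - 8)/6 = (1/6)*(-5) = -5/6 ≈ -0.83333)
(-48 - 34)*K = (-48 - 34)*(-5/6) = -82*(-5/6) = 205/3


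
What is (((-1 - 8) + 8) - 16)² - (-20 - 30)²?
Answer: -2211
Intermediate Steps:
(((-1 - 8) + 8) - 16)² - (-20 - 30)² = ((-9 + 8) - 16)² - 1*(-50)² = (-1 - 16)² - 1*2500 = (-17)² - 2500 = 289 - 2500 = -2211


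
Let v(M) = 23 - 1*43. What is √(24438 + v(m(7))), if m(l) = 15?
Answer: √24418 ≈ 156.26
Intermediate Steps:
v(M) = -20 (v(M) = 23 - 43 = -20)
√(24438 + v(m(7))) = √(24438 - 20) = √24418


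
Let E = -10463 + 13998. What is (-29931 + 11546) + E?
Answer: -14850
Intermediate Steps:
E = 3535
(-29931 + 11546) + E = (-29931 + 11546) + 3535 = -18385 + 3535 = -14850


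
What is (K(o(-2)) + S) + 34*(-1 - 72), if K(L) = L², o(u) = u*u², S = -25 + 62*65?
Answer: 1587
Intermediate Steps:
S = 4005 (S = -25 + 4030 = 4005)
o(u) = u³
(K(o(-2)) + S) + 34*(-1 - 72) = (((-2)³)² + 4005) + 34*(-1 - 72) = ((-8)² + 4005) + 34*(-73) = (64 + 4005) - 2482 = 4069 - 2482 = 1587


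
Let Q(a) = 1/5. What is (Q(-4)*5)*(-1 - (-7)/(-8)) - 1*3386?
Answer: -27103/8 ≈ -3387.9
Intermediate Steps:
Q(a) = 1/5
(Q(-4)*5)*(-1 - (-7)/(-8)) - 1*3386 = ((1/5)*5)*(-1 - (-7)/(-8)) - 1*3386 = 1*(-1 - (-7)*(-1)/8) - 3386 = 1*(-1 - 1*7/8) - 3386 = 1*(-1 - 7/8) - 3386 = 1*(-15/8) - 3386 = -15/8 - 3386 = -27103/8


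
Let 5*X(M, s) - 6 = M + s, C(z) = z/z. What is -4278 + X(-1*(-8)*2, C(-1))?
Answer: -21367/5 ≈ -4273.4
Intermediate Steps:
C(z) = 1
X(M, s) = 6/5 + M/5 + s/5 (X(M, s) = 6/5 + (M + s)/5 = 6/5 + (M/5 + s/5) = 6/5 + M/5 + s/5)
-4278 + X(-1*(-8)*2, C(-1)) = -4278 + (6/5 + (-1*(-8)*2)/5 + (⅕)*1) = -4278 + (6/5 + (8*2)/5 + ⅕) = -4278 + (6/5 + (⅕)*16 + ⅕) = -4278 + (6/5 + 16/5 + ⅕) = -4278 + 23/5 = -21367/5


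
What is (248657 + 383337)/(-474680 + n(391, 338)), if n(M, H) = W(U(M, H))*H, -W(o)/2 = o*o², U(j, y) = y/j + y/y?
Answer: -18889185506587/14318295752422 ≈ -1.3192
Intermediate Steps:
U(j, y) = 1 + y/j (U(j, y) = y/j + 1 = 1 + y/j)
W(o) = -2*o³ (W(o) = -2*o*o² = -2*o³)
n(M, H) = -2*H*(H + M)³/M³ (n(M, H) = (-2*(M + H)³/M³)*H = (-2*(H + M)³/M³)*H = -2*H*(H + M)³/M³)
(248657 + 383337)/(-474680 + n(391, 338)) = (248657 + 383337)/(-474680 - 2*338*(338 + 391)³/391³) = 631994/(-474680 - 2*338*1/59776471*729³) = 631994/(-474680 - 2*338*1/59776471*387420489) = 631994/(-474680 - 261896250564/59776471) = 631994/(-28636591504844/59776471) = 631994*(-59776471/28636591504844) = -18889185506587/14318295752422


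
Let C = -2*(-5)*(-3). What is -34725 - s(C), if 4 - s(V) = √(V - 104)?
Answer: -34729 + I*√134 ≈ -34729.0 + 11.576*I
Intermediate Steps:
C = -30 (C = 10*(-3) = -30)
s(V) = 4 - √(-104 + V) (s(V) = 4 - √(V - 104) = 4 - √(-104 + V))
-34725 - s(C) = -34725 - (4 - √(-104 - 30)) = -34725 - (4 - √(-134)) = -34725 - (4 - I*√134) = -34725 + (-4 + I*√134) = -34729 + I*√134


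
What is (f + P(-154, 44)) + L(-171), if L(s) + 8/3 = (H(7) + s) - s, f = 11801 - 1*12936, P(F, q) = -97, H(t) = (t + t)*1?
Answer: -3662/3 ≈ -1220.7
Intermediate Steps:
H(t) = 2*t (H(t) = (2*t)*1 = 2*t)
f = -1135 (f = 11801 - 12936 = -1135)
L(s) = 34/3 (L(s) = -8/3 + ((2*7 + s) - s) = -8/3 + ((14 + s) - s) = -8/3 + 14 = 34/3)
(f + P(-154, 44)) + L(-171) = (-1135 - 97) + 34/3 = -1232 + 34/3 = -3662/3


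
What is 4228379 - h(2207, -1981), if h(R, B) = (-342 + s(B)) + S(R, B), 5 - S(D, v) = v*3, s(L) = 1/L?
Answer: 8365313314/1981 ≈ 4.2228e+6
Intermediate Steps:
S(D, v) = 5 - 3*v (S(D, v) = 5 - v*3 = 5 - 3*v)
h(R, B) = -337 + 1/B - 3*B (h(R, B) = (-342 + 1/B) + (5 - 3*B) = -337 + 1/B - 3*B)
4228379 - h(2207, -1981) = 4228379 - (-337 + 1/(-1981) - 3*(-1981)) = 4228379 - (-337 - 1/1981 + 5943) = 4228379 - 1*11105485/1981 = 4228379 - 11105485/1981 = 8365313314/1981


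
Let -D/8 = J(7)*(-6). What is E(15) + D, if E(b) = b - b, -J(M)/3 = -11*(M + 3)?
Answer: 15840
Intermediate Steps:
J(M) = 99 + 33*M (J(M) = -(-33)*(M + 3) = -(-33)*(3 + M) = -3*(-33 - 11*M) = 99 + 33*M)
E(b) = 0
D = 15840 (D = -8*(99 + 33*7)*(-6) = -8*(99 + 231)*(-6) = -2640*(-6) = -8*(-1980) = 15840)
E(15) + D = 0 + 15840 = 15840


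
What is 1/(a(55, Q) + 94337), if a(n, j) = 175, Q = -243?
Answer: 1/94512 ≈ 1.0581e-5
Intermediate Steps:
1/(a(55, Q) + 94337) = 1/(175 + 94337) = 1/94512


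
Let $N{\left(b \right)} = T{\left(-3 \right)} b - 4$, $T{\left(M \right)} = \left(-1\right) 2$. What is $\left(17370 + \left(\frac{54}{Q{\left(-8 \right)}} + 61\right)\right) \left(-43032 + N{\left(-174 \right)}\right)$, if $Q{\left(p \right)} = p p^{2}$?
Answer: $- \frac{2976360103}{4} \approx -7.4409 \cdot 10^{8}$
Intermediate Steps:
$T{\left(M \right)} = -2$
$Q{\left(p \right)} = p^{3}$
$N{\left(b \right)} = -4 - 2 b$ ($N{\left(b \right)} = - 2 b - 4 = -4 - 2 b$)
$\left(17370 + \left(\frac{54}{Q{\left(-8 \right)}} + 61\right)\right) \left(-43032 + N{\left(-174 \right)}\right) = \left(17370 + \left(\frac{54}{\left(-8\right)^{3}} + 61\right)\right) \left(-43032 - -344\right) = \left(17370 + \left(\frac{54}{-512} + 61\right)\right) \left(-43032 + \left(-4 + 348\right)\right) = \left(17370 + \left(54 \left(- \frac{1}{512}\right) + 61\right)\right) \left(-43032 + 344\right) = \left(17370 + \left(- \frac{27}{256} + 61\right)\right) \left(-42688\right) = \left(17370 + \frac{15589}{256}\right) \left(-42688\right) = \frac{4462309}{256} \left(-42688\right) = - \frac{2976360103}{4}$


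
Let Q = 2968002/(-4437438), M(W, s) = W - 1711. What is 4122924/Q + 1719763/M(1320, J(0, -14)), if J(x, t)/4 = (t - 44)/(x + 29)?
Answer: -397696396380551/64471599 ≈ -6.1686e+6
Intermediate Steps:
J(x, t) = 4*(-44 + t)/(29 + x) (J(x, t) = 4*((t - 44)/(x + 29)) = 4*((-44 + t)/(29 + x)) = 4*(-44 + t)/(29 + x))
M(W, s) = -1711 + W
Q = -494667/739573 (Q = 2968002*(-1/4437438) = -494667/739573 ≈ -0.66885)
4122924/Q + 1719763/M(1320, J(0, -14)) = 4122924/(-494667/739573) + 1719763/(-1711 + 1320) = 4122924*(-739573/494667) + 1719763/(-391) = -1016401090484/164889 + 1719763*(-1/391) = -1016401090484/164889 - 1719763/391 = -397696396380551/64471599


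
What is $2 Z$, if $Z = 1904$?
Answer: $3808$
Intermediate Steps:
$2 Z = 2 \cdot 1904 = 3808$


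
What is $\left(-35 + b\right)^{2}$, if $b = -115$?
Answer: $22500$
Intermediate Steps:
$\left(-35 + b\right)^{2} = \left(-35 - 115\right)^{2} = \left(-150\right)^{2} = 22500$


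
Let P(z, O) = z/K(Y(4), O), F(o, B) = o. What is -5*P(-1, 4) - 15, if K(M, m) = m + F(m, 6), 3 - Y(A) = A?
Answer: -115/8 ≈ -14.375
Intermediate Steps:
Y(A) = 3 - A
K(M, m) = 2*m (K(M, m) = m + m = 2*m)
P(z, O) = z/(2*O) (P(z, O) = z/((2*O)) = z*(1/(2*O)) = z/(2*O))
-5*P(-1, 4) - 15 = -5*(-1)/(2*4) - 15 = -5*(-⅛) - 15 = 5/8 - 15 = -115/8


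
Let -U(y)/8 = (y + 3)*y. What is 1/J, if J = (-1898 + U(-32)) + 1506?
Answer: -1/7816 ≈ -0.00012794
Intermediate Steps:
U(y) = -8*y*(3 + y) (U(y) = -8*(y + 3)*y = -8*(3 + y)*y = -8*y*(3 + y))
J = -7816 (J = (-1898 - 8*(-32)*(3 - 32)) + 1506 = (-1898 - 8*(-32)*(-29)) + 1506 = (-1898 - 7424) + 1506 = -9322 + 1506 = -7816)
1/J = 1/(-7816) = -1/7816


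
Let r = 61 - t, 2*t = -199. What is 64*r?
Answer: 10272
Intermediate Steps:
t = -199/2 (t = (1/2)*(-199) = -199/2 ≈ -99.500)
r = 321/2 (r = 61 - 1*(-199/2) = 61 + 199/2 = 321/2 ≈ 160.50)
64*r = 64*(321/2) = 10272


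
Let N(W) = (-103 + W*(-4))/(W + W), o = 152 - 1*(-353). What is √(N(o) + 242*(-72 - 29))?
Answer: I*√24935428430/1010 ≈ 156.35*I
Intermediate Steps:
o = 505 (o = 152 + 353 = 505)
N(W) = (-103 - 4*W)/(2*W) (N(W) = (-103 - 4*W)/((2*W)) = (-103 - 4*W)*(1/(2*W)) = (-103 - 4*W)/(2*W))
√(N(o) + 242*(-72 - 29)) = √((-2 - 103/2/505) + 242*(-72 - 29)) = √((-2 - 103/2*1/505) + 242*(-101)) = √((-2 - 103/1010) - 24442) = √(-2123/1010 - 24442) = √(-24688543/1010) = I*√24935428430/1010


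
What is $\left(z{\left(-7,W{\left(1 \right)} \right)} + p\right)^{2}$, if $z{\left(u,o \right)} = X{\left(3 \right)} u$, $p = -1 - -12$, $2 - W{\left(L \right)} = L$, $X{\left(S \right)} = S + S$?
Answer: $961$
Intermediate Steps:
$X{\left(S \right)} = 2 S$
$W{\left(L \right)} = 2 - L$
$p = 11$ ($p = -1 + 12 = 11$)
$z{\left(u,o \right)} = 6 u$ ($z{\left(u,o \right)} = 2 \cdot 3 u = 6 u$)
$\left(z{\left(-7,W{\left(1 \right)} \right)} + p\right)^{2} = \left(6 \left(-7\right) + 11\right)^{2} = \left(-42 + 11\right)^{2} = \left(-31\right)^{2} = 961$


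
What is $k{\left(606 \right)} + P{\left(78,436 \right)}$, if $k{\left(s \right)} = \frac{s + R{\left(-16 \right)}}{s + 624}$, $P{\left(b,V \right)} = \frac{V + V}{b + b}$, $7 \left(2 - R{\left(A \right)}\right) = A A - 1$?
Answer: $\frac{225891}{37310} \approx 6.0544$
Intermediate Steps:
$R{\left(A \right)} = \frac{15}{7} - \frac{A^{2}}{7}$ ($R{\left(A \right)} = 2 - \frac{A A - 1}{7} = 2 - \frac{A^{2} - 1}{7} = 2 - \frac{-1 + A^{2}}{7} = 2 - \left(- \frac{1}{7} + \frac{A^{2}}{7}\right) = \frac{15}{7} - \frac{A^{2}}{7}$)
$P{\left(b,V \right)} = \frac{V}{b}$ ($P{\left(b,V \right)} = \frac{2 V}{2 b} = 2 V \frac{1}{2 b} = \frac{V}{b}$)
$k{\left(s \right)} = \frac{- \frac{241}{7} + s}{624 + s}$ ($k{\left(s \right)} = \frac{s + \left(\frac{15}{7} - \frac{\left(-16\right)^{2}}{7}\right)}{s + 624} = \frac{s + \left(\frac{15}{7} - \frac{256}{7}\right)}{624 + s} = \frac{s - \frac{241}{7}}{624 + s} = \frac{- \frac{241}{7} + s}{624 + s}$)
$k{\left(606 \right)} + P{\left(78,436 \right)} = \frac{- \frac{241}{7} + 606}{624 + 606} + \frac{436}{78} = \frac{1}{1230} \cdot \frac{4001}{7} + 436 \cdot \frac{1}{78} = \frac{1}{1230} \cdot \frac{4001}{7} + \frac{218}{39} = \frac{4001}{8610} + \frac{218}{39} = \frac{225891}{37310}$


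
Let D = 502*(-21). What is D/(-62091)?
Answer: 3514/20697 ≈ 0.16978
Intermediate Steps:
D = -10542
D/(-62091) = -10542/(-62091) = -10542*(-1/62091) = 3514/20697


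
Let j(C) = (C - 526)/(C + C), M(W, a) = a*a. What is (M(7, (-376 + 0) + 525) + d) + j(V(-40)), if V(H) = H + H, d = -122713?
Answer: -8040657/80 ≈ -1.0051e+5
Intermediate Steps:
V(H) = 2*H
M(W, a) = a²
j(C) = (-526 + C)/(2*C) (j(C) = (-526 + C)/((2*C)) = (-526 + C)*(1/(2*C)) = (-526 + C)/(2*C))
(M(7, (-376 + 0) + 525) + d) + j(V(-40)) = (((-376 + 0) + 525)² - 122713) + (-526 + 2*(-40))/(2*((2*(-40)))) = ((-376 + 525)² - 122713) + (½)*(-526 - 80)/(-80) = (149² - 122713) + (½)*(-1/80)*(-606) = (22201 - 122713) + 303/80 = -100512 + 303/80 = -8040657/80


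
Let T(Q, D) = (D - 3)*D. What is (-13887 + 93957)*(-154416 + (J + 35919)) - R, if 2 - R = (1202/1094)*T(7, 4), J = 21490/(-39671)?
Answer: -205892081174310320/21700037 ≈ -9.4881e+9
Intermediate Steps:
J = -21490/39671 (J = 21490*(-1/39671) = -21490/39671 ≈ -0.54171)
T(Q, D) = D*(-3 + D) (T(Q, D) = (-3 + D)*D = D*(-3 + D))
R = -1310/547 (R = 2 - 1202/1094*4*(-3 + 4) = 2 - 1202*(1/1094)*4*1 = 2 - 601*4/547 = 2 - 1*2404/547 = 2 - 2404/547 = -1310/547 ≈ -2.3949)
(-13887 + 93957)*(-154416 + (J + 35919)) - R = (-13887 + 93957)*(-154416 + (-21490/39671 + 35919)) - 1*(-1310/547) = 80070*(-154416 + 1424921159/39671) + 1310/547 = 80070*(-4700915977/39671) + 1310/547 = -376402342278390/39671 + 1310/547 = -205892081174310320/21700037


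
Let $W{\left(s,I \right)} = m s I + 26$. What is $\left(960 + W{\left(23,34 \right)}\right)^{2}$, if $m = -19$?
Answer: $192432384$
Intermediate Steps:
$W{\left(s,I \right)} = 26 - 19 I s$ ($W{\left(s,I \right)} = - 19 s I + 26 = - 19 I s + 26 = 26 - 19 I s$)
$\left(960 + W{\left(23,34 \right)}\right)^{2} = \left(960 + \left(26 - 646 \cdot 23\right)\right)^{2} = \left(960 + \left(26 - 14858\right)\right)^{2} = \left(960 - 14832\right)^{2} = \left(-13872\right)^{2} = 192432384$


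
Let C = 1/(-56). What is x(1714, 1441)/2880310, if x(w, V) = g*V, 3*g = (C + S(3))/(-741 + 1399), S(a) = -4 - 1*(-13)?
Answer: 724823/318400988640 ≈ 2.2764e-6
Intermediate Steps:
C = -1/56 ≈ -0.017857
S(a) = 9 (S(a) = -4 + 13 = 9)
g = 503/110544 (g = ((-1/56 + 9)/(-741 + 1399))/3 = ((503/56)/658)/3 = ((503/56)*(1/658))/3 = (⅓)*(503/36848) = 503/110544 ≈ 0.0045502)
x(w, V) = 503*V/110544
x(1714, 1441)/2880310 = ((503/110544)*1441)/2880310 = (724823/110544)*(1/2880310) = 724823/318400988640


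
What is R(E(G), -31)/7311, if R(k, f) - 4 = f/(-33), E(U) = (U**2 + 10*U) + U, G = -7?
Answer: 163/241263 ≈ 0.00067561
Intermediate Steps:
E(U) = U**2 + 11*U
R(k, f) = 4 - f/33 (R(k, f) = 4 + f/(-33) = 4 + f*(-1/33) = 4 - f/33)
R(E(G), -31)/7311 = (4 - 1/33*(-31))/7311 = (4 + 31/33)*(1/7311) = (163/33)*(1/7311) = 163/241263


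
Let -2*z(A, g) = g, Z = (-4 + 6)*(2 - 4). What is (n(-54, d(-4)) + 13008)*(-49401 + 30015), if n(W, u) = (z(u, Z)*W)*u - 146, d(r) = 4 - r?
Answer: -232593228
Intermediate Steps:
Z = -4 (Z = 2*(-2) = -4)
z(A, g) = -g/2
n(W, u) = -146 + 2*W*u (n(W, u) = ((-1/2*(-4))*W)*u - 146 = (2*W)*u - 146 = 2*W*u - 146 = -146 + 2*W*u)
(n(-54, d(-4)) + 13008)*(-49401 + 30015) = ((-146 + 2*(-54)*(4 - 1*(-4))) + 13008)*(-49401 + 30015) = ((-146 + 2*(-54)*(4 + 4)) + 13008)*(-19386) = ((-146 + 2*(-54)*8) + 13008)*(-19386) = ((-146 - 864) + 13008)*(-19386) = (-1010 + 13008)*(-19386) = 11998*(-19386) = -232593228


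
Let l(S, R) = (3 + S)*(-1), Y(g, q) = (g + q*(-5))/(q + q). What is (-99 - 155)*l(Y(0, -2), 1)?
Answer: 127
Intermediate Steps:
Y(g, q) = (g - 5*q)/(2*q) (Y(g, q) = (g - 5*q)/((2*q)) = (g - 5*q)*(1/(2*q)) = (g - 5*q)/(2*q))
l(S, R) = -3 - S
(-99 - 155)*l(Y(0, -2), 1) = (-99 - 155)*(-3 - (0 - 5*(-2))/(2*(-2))) = -254*(-3 - (-1)*(0 + 10)/(2*2)) = -254*(-3 - (-1)*10/(2*2)) = -254*(-3 - 1*(-5/2)) = -254*(-3 + 5/2) = -254*(-1/2) = 127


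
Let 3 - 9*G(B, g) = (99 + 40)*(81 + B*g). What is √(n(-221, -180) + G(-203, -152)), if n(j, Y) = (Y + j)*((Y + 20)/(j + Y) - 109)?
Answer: I*√3908299/3 ≈ 658.98*I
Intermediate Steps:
G(B, g) = -3752/3 - 139*B*g/9 (G(B, g) = ⅓ - (99 + 40)*(81 + B*g)/9 = ⅓ - 139*(81 + B*g)/9 = ⅓ - (11259 + 139*B*g)/9 = ⅓ + (-1251 - 139*B*g/9) = -3752/3 - 139*B*g/9)
n(j, Y) = (-109 + (20 + Y)/(Y + j))*(Y + j) (n(j, Y) = (Y + j)*((20 + Y)/(Y + j) - 109) = (Y + j)*(-109 + (20 + Y)/(Y + j)) = (-109 + (20 + Y)/(Y + j))*(Y + j))
√(n(-221, -180) + G(-203, -152)) = √((20 - 109*(-221) - 108*(-180)) + (-3752/3 - 139/9*(-203)*(-152))) = √((20 + 24089 + 19440) + (-3752/3 - 4288984/9)) = √(43549 - 4300240/9) = √(-3908299/9) = I*√3908299/3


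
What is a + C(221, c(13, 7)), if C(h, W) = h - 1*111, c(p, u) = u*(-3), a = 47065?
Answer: 47175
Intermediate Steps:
c(p, u) = -3*u
C(h, W) = -111 + h (C(h, W) = h - 111 = -111 + h)
a + C(221, c(13, 7)) = 47065 + (-111 + 221) = 47065 + 110 = 47175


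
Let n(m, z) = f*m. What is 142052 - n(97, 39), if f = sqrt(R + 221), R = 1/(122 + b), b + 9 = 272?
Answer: 142052 - 291*sqrt(3639790)/385 ≈ 1.4061e+5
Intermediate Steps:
b = 263 (b = -9 + 272 = 263)
R = 1/385 (R = 1/(122 + 263) = 1/385 ≈ 0.0025974)
f = 3*sqrt(3639790)/385 (f = sqrt(1/385 + 221) = sqrt(85086/385) = 3*sqrt(3639790)/385 ≈ 14.866)
n(m, z) = 3*m*sqrt(3639790)/385 (n(m, z) = (3*sqrt(3639790)/385)*m = 3*m*sqrt(3639790)/385)
142052 - n(97, 39) = 142052 - 3*97*sqrt(3639790)/385 = 142052 - 291*sqrt(3639790)/385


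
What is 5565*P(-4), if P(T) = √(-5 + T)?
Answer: 16695*I ≈ 16695.0*I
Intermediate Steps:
5565*P(-4) = 5565*√(-5 - 4) = 5565*√(-9) = 5565*(3*I) = 16695*I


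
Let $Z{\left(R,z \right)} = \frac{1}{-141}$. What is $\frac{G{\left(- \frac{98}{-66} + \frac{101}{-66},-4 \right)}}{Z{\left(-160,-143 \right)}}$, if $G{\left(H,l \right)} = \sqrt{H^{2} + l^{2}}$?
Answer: $- \frac{141 \sqrt{7745}}{22} \approx -564.04$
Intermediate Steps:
$Z{\left(R,z \right)} = - \frac{1}{141}$
$\frac{G{\left(- \frac{98}{-66} + \frac{101}{-66},-4 \right)}}{Z{\left(-160,-143 \right)}} = \frac{\sqrt{\left(- \frac{98}{-66} + \frac{101}{-66}\right)^{2} + \left(-4\right)^{2}}}{- \frac{1}{141}} = \sqrt{\left(\left(-98\right) \left(- \frac{1}{66}\right) + 101 \left(- \frac{1}{66}\right)\right)^{2} + 16} \left(-141\right) = \sqrt{\left(\frac{49}{33} - \frac{101}{66}\right)^{2} + 16} \left(-141\right) = \sqrt{\left(- \frac{1}{22}\right)^{2} + 16} \left(-141\right) = \sqrt{\frac{1}{484} + 16} \left(-141\right) = \sqrt{\frac{7745}{484}} \left(-141\right) = \frac{\sqrt{7745}}{22} \left(-141\right) = - \frac{141 \sqrt{7745}}{22}$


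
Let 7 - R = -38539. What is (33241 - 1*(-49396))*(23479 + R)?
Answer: 5125559925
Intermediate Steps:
R = 38546 (R = 7 - 1*(-38539) = 7 + 38539 = 38546)
(33241 - 1*(-49396))*(23479 + R) = (33241 - 1*(-49396))*(23479 + 38546) = (33241 + 49396)*62025 = 82637*62025 = 5125559925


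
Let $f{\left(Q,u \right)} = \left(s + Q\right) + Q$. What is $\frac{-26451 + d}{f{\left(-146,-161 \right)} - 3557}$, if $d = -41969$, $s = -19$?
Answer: $\frac{17105}{967} \approx 17.689$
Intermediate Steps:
$f{\left(Q,u \right)} = -19 + 2 Q$ ($f{\left(Q,u \right)} = \left(-19 + Q\right) + Q = -19 + 2 Q$)
$\frac{-26451 + d}{f{\left(-146,-161 \right)} - 3557} = \frac{-26451 - 41969}{\left(-19 + 2 \left(-146\right)\right) - 3557} = - \frac{68420}{\left(-19 - 292\right) - 3557} = - \frac{68420}{-311 - 3557} = - \frac{68420}{-3868} = \left(-68420\right) \left(- \frac{1}{3868}\right) = \frac{17105}{967}$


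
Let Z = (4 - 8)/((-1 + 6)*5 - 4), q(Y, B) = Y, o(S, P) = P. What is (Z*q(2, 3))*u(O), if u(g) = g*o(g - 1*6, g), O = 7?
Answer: -56/3 ≈ -18.667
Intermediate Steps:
Z = -4/21 (Z = -4/(5*5 - 4) = -4/(25 - 4) = -4/21 ≈ -0.19048)
u(g) = g**2 (u(g) = g*g = g**2)
(Z*q(2, 3))*u(O) = -4/21*2*7**2 = -8/21*49 = -56/3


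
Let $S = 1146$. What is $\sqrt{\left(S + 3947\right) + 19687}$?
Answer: $2 \sqrt{6195} \approx 157.42$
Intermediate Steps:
$\sqrt{\left(S + 3947\right) + 19687} = \sqrt{\left(1146 + 3947\right) + 19687} = \sqrt{5093 + 19687} = \sqrt{24780} = 2 \sqrt{6195}$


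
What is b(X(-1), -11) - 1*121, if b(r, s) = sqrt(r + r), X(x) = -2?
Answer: -121 + 2*I ≈ -121.0 + 2.0*I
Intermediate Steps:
b(r, s) = sqrt(2)*sqrt(r) (b(r, s) = sqrt(2*r) = sqrt(2)*sqrt(r))
b(X(-1), -11) - 1*121 = sqrt(2)*sqrt(-2) - 1*121 = sqrt(2)*(I*sqrt(2)) - 121 = 2*I - 121 = -121 + 2*I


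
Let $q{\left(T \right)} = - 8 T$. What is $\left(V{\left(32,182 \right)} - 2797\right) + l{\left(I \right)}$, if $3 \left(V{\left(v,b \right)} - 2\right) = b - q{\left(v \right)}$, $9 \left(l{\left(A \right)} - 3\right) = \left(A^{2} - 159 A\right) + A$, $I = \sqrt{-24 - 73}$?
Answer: $- \frac{23911}{9} - \frac{158 i \sqrt{97}}{9} \approx -2656.8 - 172.9 i$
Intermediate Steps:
$I = i \sqrt{97}$ ($I = \sqrt{-97} = i \sqrt{97} \approx 9.8489 i$)
$l{\left(A \right)} = 3 - \frac{158 A}{9} + \frac{A^{2}}{9}$ ($l{\left(A \right)} = 3 + \frac{\left(A^{2} - 159 A\right) + A}{9} = 3 + \frac{A^{2} - 158 A}{9} = 3 + \left(- \frac{158 A}{9} + \frac{A^{2}}{9}\right) = 3 - \frac{158 A}{9} + \frac{A^{2}}{9}$)
$V{\left(v,b \right)} = 2 + \frac{b}{3} + \frac{8 v}{3}$ ($V{\left(v,b \right)} = 2 + \frac{b - - 8 v}{3} = 2 + \frac{b + 8 v}{3} = 2 + \left(\frac{b}{3} + \frac{8 v}{3}\right) = 2 + \frac{b}{3} + \frac{8 v}{3}$)
$\left(V{\left(32,182 \right)} - 2797\right) + l{\left(I \right)} = \left(\left(2 + \frac{1}{3} \cdot 182 + \frac{8}{3} \cdot 32\right) - 2797\right) + \left(3 - \frac{158 i \sqrt{97}}{9} + \frac{\left(i \sqrt{97}\right)^{2}}{9}\right) = \left(\left(2 + \frac{182}{3} + \frac{256}{3}\right) - 2797\right) + \left(3 - \frac{158 i \sqrt{97}}{9} + \frac{1}{9} \left(-97\right)\right) = \left(148 - 2797\right) - \left(\frac{70}{9} + \frac{158 i \sqrt{97}}{9}\right) = -2649 - \left(\frac{70}{9} + \frac{158 i \sqrt{97}}{9}\right) = - \frac{23911}{9} - \frac{158 i \sqrt{97}}{9}$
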